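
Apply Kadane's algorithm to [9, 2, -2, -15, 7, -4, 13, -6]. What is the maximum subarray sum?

Using Kadane's algorithm on [9, 2, -2, -15, 7, -4, 13, -6]:

Scanning through the array:
Position 1 (value 2): max_ending_here = 11, max_so_far = 11
Position 2 (value -2): max_ending_here = 9, max_so_far = 11
Position 3 (value -15): max_ending_here = -6, max_so_far = 11
Position 4 (value 7): max_ending_here = 7, max_so_far = 11
Position 5 (value -4): max_ending_here = 3, max_so_far = 11
Position 6 (value 13): max_ending_here = 16, max_so_far = 16
Position 7 (value -6): max_ending_here = 10, max_so_far = 16

Maximum subarray: [7, -4, 13]
Maximum sum: 16

The maximum subarray is [7, -4, 13] with sum 16. This subarray runs from index 4 to index 6.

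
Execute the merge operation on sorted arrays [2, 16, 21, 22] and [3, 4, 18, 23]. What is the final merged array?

Merging process:

Compare 2 vs 3: take 2 from left. Merged: [2]
Compare 16 vs 3: take 3 from right. Merged: [2, 3]
Compare 16 vs 4: take 4 from right. Merged: [2, 3, 4]
Compare 16 vs 18: take 16 from left. Merged: [2, 3, 4, 16]
Compare 21 vs 18: take 18 from right. Merged: [2, 3, 4, 16, 18]
Compare 21 vs 23: take 21 from left. Merged: [2, 3, 4, 16, 18, 21]
Compare 22 vs 23: take 22 from left. Merged: [2, 3, 4, 16, 18, 21, 22]
Append remaining from right: [23]. Merged: [2, 3, 4, 16, 18, 21, 22, 23]

Final merged array: [2, 3, 4, 16, 18, 21, 22, 23]
Total comparisons: 7

The merged array is [2, 3, 4, 16, 18, 21, 22, 23], requiring 7 comparisons. The merge step runs in O(n) time where n is the total number of elements.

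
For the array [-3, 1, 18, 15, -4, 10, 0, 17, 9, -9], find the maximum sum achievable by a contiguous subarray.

Using Kadane's algorithm on [-3, 1, 18, 15, -4, 10, 0, 17, 9, -9]:

Scanning through the array:
Position 1 (value 1): max_ending_here = 1, max_so_far = 1
Position 2 (value 18): max_ending_here = 19, max_so_far = 19
Position 3 (value 15): max_ending_here = 34, max_so_far = 34
Position 4 (value -4): max_ending_here = 30, max_so_far = 34
Position 5 (value 10): max_ending_here = 40, max_so_far = 40
Position 6 (value 0): max_ending_here = 40, max_so_far = 40
Position 7 (value 17): max_ending_here = 57, max_so_far = 57
Position 8 (value 9): max_ending_here = 66, max_so_far = 66
Position 9 (value -9): max_ending_here = 57, max_so_far = 66

Maximum subarray: [1, 18, 15, -4, 10, 0, 17, 9]
Maximum sum: 66

The maximum subarray is [1, 18, 15, -4, 10, 0, 17, 9] with sum 66. This subarray runs from index 1 to index 8.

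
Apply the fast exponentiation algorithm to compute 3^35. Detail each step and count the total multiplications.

Computing 3^35 by squaring (build up from 3^1; each line after the first costs one multiplication):

3^1 = 3
3^2 = (3^1)^2 = 3^2 = 9
3^4 = (3^2)^2 = 9^2 = 81
3^8 = (3^4)^2 = 81^2 = 6561
3^16 = (3^8)^2 = 6561^2 = 43046721
3^17 = 3 * 3^16 = 3 * 43046721 = 129140163
3^34 = (3^17)^2 = 129140163^2 = 16677181699666569
3^35 = 3 * 3^34 = 3 * 16677181699666569 = 50031545098999707

Result: 50031545098999707
Multiplications needed: 7 (7 lines after 3^1)

3^35 = 50031545098999707. Using exponentiation by squaring, this requires 7 multiplications. The key idea: if the exponent is even, square the half-power; if odd, multiply by the base once.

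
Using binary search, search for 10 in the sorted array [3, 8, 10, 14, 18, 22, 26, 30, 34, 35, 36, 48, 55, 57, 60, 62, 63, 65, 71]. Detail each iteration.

Binary search for 10 in [3, 8, 10, 14, 18, 22, 26, 30, 34, 35, 36, 48, 55, 57, 60, 62, 63, 65, 71]:

lo=0, hi=18, mid=9, arr[mid]=35 -> 35 > 10, search left half
lo=0, hi=8, mid=4, arr[mid]=18 -> 18 > 10, search left half
lo=0, hi=3, mid=1, arr[mid]=8 -> 8 < 10, search right half
lo=2, hi=3, mid=2, arr[mid]=10 -> Found target at index 2!

Binary search finds 10 at index 2 after 4 comparisons. The search repeatedly halves the search space by comparing with the middle element.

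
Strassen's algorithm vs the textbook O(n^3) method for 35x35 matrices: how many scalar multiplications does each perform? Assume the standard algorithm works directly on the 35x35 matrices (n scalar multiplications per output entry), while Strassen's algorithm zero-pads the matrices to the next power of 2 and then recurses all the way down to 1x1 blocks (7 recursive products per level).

Matrix multiplication for 35x35 matrices:

Strassen's algorithm requires power-of-2 dimensions. Pad 35x35 to 64x64 (next power of 2).

Standard algorithm: 35^3 = 42875 multiplications
Strassen's algorithm: 7^(log2(64)) = 7^6 = 117649 multiplications
Difference: 42875 - 117649 = -74774 (Strassen uses MORE here due to padding overhead — for small or just-over-power-of-2 n, padding can outweigh the per-level savings)

Standard: 42875 multiplications (35^3). Strassen: 117649 multiplications (7^6, after padding to 64x64). Strassen reduces 8 recursive multiplications to 7 at each level.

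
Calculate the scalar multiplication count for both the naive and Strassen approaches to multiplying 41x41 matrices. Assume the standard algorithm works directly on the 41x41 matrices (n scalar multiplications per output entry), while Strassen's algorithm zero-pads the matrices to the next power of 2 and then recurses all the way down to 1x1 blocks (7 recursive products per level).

Matrix multiplication for 41x41 matrices:

Strassen's algorithm requires power-of-2 dimensions. Pad 41x41 to 64x64 (next power of 2).

Standard algorithm: 41^3 = 68921 multiplications
Strassen's algorithm: 7^(log2(64)) = 7^6 = 117649 multiplications
Difference: 68921 - 117649 = -48728 (Strassen uses MORE here due to padding overhead — for small or just-over-power-of-2 n, padding can outweigh the per-level savings)

Standard: 68921 multiplications (41^3). Strassen: 117649 multiplications (7^6, after padding to 64x64). Strassen reduces 8 recursive multiplications to 7 at each level.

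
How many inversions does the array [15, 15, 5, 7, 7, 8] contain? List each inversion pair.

Finding inversions in [15, 15, 5, 7, 7, 8]:

(0, 2): arr[0]=15 > arr[2]=5
(0, 3): arr[0]=15 > arr[3]=7
(0, 4): arr[0]=15 > arr[4]=7
(0, 5): arr[0]=15 > arr[5]=8
(1, 2): arr[1]=15 > arr[2]=5
(1, 3): arr[1]=15 > arr[3]=7
(1, 4): arr[1]=15 > arr[4]=7
(1, 5): arr[1]=15 > arr[5]=8

Total inversions: 8

The array has 8 inversion(s): (0,2), (0,3), (0,4), (0,5), (1,2), (1,3), (1,4), (1,5). Each pair (i,j) satisfies i < j and arr[i] > arr[j].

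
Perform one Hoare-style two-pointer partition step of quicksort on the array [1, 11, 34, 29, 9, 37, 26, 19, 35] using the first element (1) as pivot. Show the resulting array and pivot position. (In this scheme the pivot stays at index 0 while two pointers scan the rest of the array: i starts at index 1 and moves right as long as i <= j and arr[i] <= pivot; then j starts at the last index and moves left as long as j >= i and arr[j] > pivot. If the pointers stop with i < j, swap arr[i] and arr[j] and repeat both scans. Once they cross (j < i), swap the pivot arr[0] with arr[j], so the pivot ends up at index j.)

Hoare-style two-pointer partition with pivot = 1:

Initial array: [1, 11, 34, 29, 9, 37, 26, 19, 35]

Pointers start at i = 1, j = 8.
i ends at 1, j ends at 0: the pointers have crossed (j < i), so scanning stops.

j = 0, so swapping arr[0] with arr[j] leaves the pivot at position 0: [1, 11, 34, 29, 9, 37, 26, 19, 35]
Pivot position: 0

After partitioning with pivot 1, the array becomes [1, 11, 34, 29, 9, 37, 26, 19, 35]. The pivot is placed at index 0. All elements to the left of the pivot are <= 1, and all elements to the right are > 1.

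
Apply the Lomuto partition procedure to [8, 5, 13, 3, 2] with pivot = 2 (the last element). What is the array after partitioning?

Lomuto partition with pivot = 2:

Initial array: [8, 5, 13, 3, 2]

arr[0]=8 > 2: no swap
arr[1]=5 > 2: no swap
arr[2]=13 > 2: no swap
arr[3]=3 > 2: no swap

Place pivot at position 0: [2, 5, 13, 3, 8]
Pivot position: 0

After partitioning with pivot 2, the array becomes [2, 5, 13, 3, 8]. The pivot is placed at index 0. All elements to the left of the pivot are <= 2, and all elements to the right are > 2.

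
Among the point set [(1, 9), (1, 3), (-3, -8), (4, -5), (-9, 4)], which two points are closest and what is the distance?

Computing all pairwise distances among 5 points:

d((1, 9), (1, 3)) = 6.0 <-- minimum
d((1, 9), (-3, -8)) = 17.4642
d((1, 9), (4, -5)) = 14.3178
d((1, 9), (-9, 4)) = 11.1803
d((1, 3), (-3, -8)) = 11.7047
d((1, 3), (4, -5)) = 8.544
d((1, 3), (-9, 4)) = 10.0499
d((-3, -8), (4, -5)) = 7.6158
d((-3, -8), (-9, 4)) = 13.4164
d((4, -5), (-9, 4)) = 15.8114

Closest pair: (1, 9) and (1, 3) with distance 6.0

The closest pair is (1, 9) and (1, 3) with Euclidean distance 6.0. For 5 points, brute-force pairwise comparison is shown above. For large n, the divide-and-conquer algorithm (sort by x, recurse on halves, check the dividing strip) achieves O(n log n).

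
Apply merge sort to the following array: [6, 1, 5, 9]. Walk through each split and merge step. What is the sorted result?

Merge sort trace:

Split: [6, 1, 5, 9] -> [6, 1] and [5, 9]
  Split: [6, 1] -> [6] and [1]
  Merge: [6] + [1] -> [1, 6]
  Split: [5, 9] -> [5] and [9]
  Merge: [5] + [9] -> [5, 9]
Merge: [1, 6] + [5, 9] -> [1, 5, 6, 9]

Final sorted array: [1, 5, 6, 9]

The merge sort proceeds by recursively splitting the array and merging sorted halves.
After all merges, the sorted array is [1, 5, 6, 9].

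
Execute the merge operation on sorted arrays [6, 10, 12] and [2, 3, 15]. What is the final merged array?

Merging process:

Compare 6 vs 2: take 2 from right. Merged: [2]
Compare 6 vs 3: take 3 from right. Merged: [2, 3]
Compare 6 vs 15: take 6 from left. Merged: [2, 3, 6]
Compare 10 vs 15: take 10 from left. Merged: [2, 3, 6, 10]
Compare 12 vs 15: take 12 from left. Merged: [2, 3, 6, 10, 12]
Append remaining from right: [15]. Merged: [2, 3, 6, 10, 12, 15]

Final merged array: [2, 3, 6, 10, 12, 15]
Total comparisons: 5

The merged array is [2, 3, 6, 10, 12, 15], requiring 5 comparisons. The merge step runs in O(n) time where n is the total number of elements.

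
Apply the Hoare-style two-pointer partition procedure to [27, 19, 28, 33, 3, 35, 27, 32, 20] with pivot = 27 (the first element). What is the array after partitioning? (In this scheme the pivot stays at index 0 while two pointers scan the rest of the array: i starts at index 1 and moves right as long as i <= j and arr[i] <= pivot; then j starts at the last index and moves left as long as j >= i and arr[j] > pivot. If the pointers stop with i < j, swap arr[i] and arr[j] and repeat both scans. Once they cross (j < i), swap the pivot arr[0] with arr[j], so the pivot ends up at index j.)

Hoare-style two-pointer partition with pivot = 27:

Initial array: [27, 19, 28, 33, 3, 35, 27, 32, 20]

Pointers start at i = 1, j = 8.
i stops at index 2 (arr[2]=28 > 27), j stops at index 8 (arr[8]=20 <= 27): swap arr[2] and arr[8], array becomes [27, 19, 20, 33, 3, 35, 27, 32, 28]
i stops at index 3 (arr[3]=33 > 27), j stops at index 6 (arr[6]=27 <= 27): swap arr[3] and arr[6], array becomes [27, 19, 20, 27, 3, 35, 33, 32, 28]
i ends at 5, j ends at 4: the pointers have crossed (j < i), so scanning stops.

Swap pivot arr[0] with arr[4] to place pivot at position 4: [3, 19, 20, 27, 27, 35, 33, 32, 28]
Pivot position: 4

After partitioning with pivot 27, the array becomes [3, 19, 20, 27, 27, 35, 33, 32, 28]. The pivot is placed at index 4. All elements to the left of the pivot are <= 27, and all elements to the right are > 27.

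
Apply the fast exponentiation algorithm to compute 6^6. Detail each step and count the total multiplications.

Computing 6^6 by squaring (build up from 6^1; each line after the first costs one multiplication):

6^1 = 6
6^2 = (6^1)^2 = 6^2 = 36
6^3 = 6 * 6^2 = 6 * 36 = 216
6^6 = (6^3)^2 = 216^2 = 46656

Result: 46656
Multiplications needed: 3 (3 lines after 6^1)

6^6 = 46656. Using exponentiation by squaring, this requires 3 multiplications. The key idea: if the exponent is even, square the half-power; if odd, multiply by the base once.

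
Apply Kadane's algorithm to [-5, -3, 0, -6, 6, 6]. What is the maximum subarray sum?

Using Kadane's algorithm on [-5, -3, 0, -6, 6, 6]:

Scanning through the array:
Position 1 (value -3): max_ending_here = -3, max_so_far = -3
Position 2 (value 0): max_ending_here = 0, max_so_far = 0
Position 3 (value -6): max_ending_here = -6, max_so_far = 0
Position 4 (value 6): max_ending_here = 6, max_so_far = 6
Position 5 (value 6): max_ending_here = 12, max_so_far = 12

Maximum subarray: [6, 6]
Maximum sum: 12

The maximum subarray is [6, 6] with sum 12. This subarray runs from index 4 to index 5.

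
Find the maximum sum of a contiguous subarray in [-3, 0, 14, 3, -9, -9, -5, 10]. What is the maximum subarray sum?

Using Kadane's algorithm on [-3, 0, 14, 3, -9, -9, -5, 10]:

Scanning through the array:
Position 1 (value 0): max_ending_here = 0, max_so_far = 0
Position 2 (value 14): max_ending_here = 14, max_so_far = 14
Position 3 (value 3): max_ending_here = 17, max_so_far = 17
Position 4 (value -9): max_ending_here = 8, max_so_far = 17
Position 5 (value -9): max_ending_here = -1, max_so_far = 17
Position 6 (value -5): max_ending_here = -5, max_so_far = 17
Position 7 (value 10): max_ending_here = 10, max_so_far = 17

Maximum subarray: [0, 14, 3]
Maximum sum: 17

The maximum subarray is [0, 14, 3] with sum 17. This subarray runs from index 1 to index 3.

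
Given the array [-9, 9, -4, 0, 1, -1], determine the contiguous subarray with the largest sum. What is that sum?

Using Kadane's algorithm on [-9, 9, -4, 0, 1, -1]:

Scanning through the array:
Position 1 (value 9): max_ending_here = 9, max_so_far = 9
Position 2 (value -4): max_ending_here = 5, max_so_far = 9
Position 3 (value 0): max_ending_here = 5, max_so_far = 9
Position 4 (value 1): max_ending_here = 6, max_so_far = 9
Position 5 (value -1): max_ending_here = 5, max_so_far = 9

Maximum subarray: [9]
Maximum sum: 9

The maximum subarray is [9] with sum 9. This subarray runs from index 1 to index 1.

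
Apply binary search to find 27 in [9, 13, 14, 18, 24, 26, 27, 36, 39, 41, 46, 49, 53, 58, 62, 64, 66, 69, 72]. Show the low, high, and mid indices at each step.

Binary search for 27 in [9, 13, 14, 18, 24, 26, 27, 36, 39, 41, 46, 49, 53, 58, 62, 64, 66, 69, 72]:

lo=0, hi=18, mid=9, arr[mid]=41 -> 41 > 27, search left half
lo=0, hi=8, mid=4, arr[mid]=24 -> 24 < 27, search right half
lo=5, hi=8, mid=6, arr[mid]=27 -> Found target at index 6!

Binary search finds 27 at index 6 after 3 comparisons. The search repeatedly halves the search space by comparing with the middle element.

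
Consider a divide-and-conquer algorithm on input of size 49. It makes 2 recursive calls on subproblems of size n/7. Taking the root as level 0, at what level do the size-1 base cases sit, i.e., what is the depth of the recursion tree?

For divide and conquer with division factor 7:

Problem sizes at each level:
Level 0: 49
Level 1: 7
Level 2: 1

The root is level 0 and the size-1 base case is level 2 (the tree spans levels 0 through 2, i.e. 3 levels counting the root), so the depth is the number of divisions: log_7(49) = 2

The recursion tree depth is log_7(49) = 2. At each level, the problem size is divided by 7, so it takes 2 divisions to reduce to a base case of size 1. The algorithm makes 2 recursive calls at each level.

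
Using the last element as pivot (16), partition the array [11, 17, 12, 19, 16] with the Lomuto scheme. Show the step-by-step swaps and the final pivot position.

Lomuto partition with pivot = 16:

Initial array: [11, 17, 12, 19, 16]

arr[0]=11 <= 16: swap with position 0, array becomes [11, 17, 12, 19, 16]
arr[1]=17 > 16: no swap
arr[2]=12 <= 16: swap with position 1, array becomes [11, 12, 17, 19, 16]
arr[3]=19 > 16: no swap

Place pivot at position 2: [11, 12, 16, 19, 17]
Pivot position: 2

After partitioning with pivot 16, the array becomes [11, 12, 16, 19, 17]. The pivot is placed at index 2. All elements to the left of the pivot are <= 16, and all elements to the right are > 16.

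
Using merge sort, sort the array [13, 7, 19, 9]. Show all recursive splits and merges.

Merge sort trace:

Split: [13, 7, 19, 9] -> [13, 7] and [19, 9]
  Split: [13, 7] -> [13] and [7]
  Merge: [13] + [7] -> [7, 13]
  Split: [19, 9] -> [19] and [9]
  Merge: [19] + [9] -> [9, 19]
Merge: [7, 13] + [9, 19] -> [7, 9, 13, 19]

Final sorted array: [7, 9, 13, 19]

The merge sort proceeds by recursively splitting the array and merging sorted halves.
After all merges, the sorted array is [7, 9, 13, 19].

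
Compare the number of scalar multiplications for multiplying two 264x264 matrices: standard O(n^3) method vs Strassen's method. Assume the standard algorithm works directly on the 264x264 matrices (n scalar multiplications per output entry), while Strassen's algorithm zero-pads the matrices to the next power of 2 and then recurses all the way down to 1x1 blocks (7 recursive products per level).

Matrix multiplication for 264x264 matrices:

Strassen's algorithm requires power-of-2 dimensions. Pad 264x264 to 512x512 (next power of 2).

Standard algorithm: 264^3 = 18399744 multiplications
Strassen's algorithm: 7^(log2(512)) = 7^9 = 40353607 multiplications
Difference: 18399744 - 40353607 = -21953863 (Strassen uses MORE here due to padding overhead — for small or just-over-power-of-2 n, padding can outweigh the per-level savings)

Standard: 18399744 multiplications (264^3). Strassen: 40353607 multiplications (7^9, after padding to 512x512). Strassen reduces 8 recursive multiplications to 7 at each level.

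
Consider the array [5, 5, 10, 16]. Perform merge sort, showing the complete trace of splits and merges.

Merge sort trace:

Split: [5, 5, 10, 16] -> [5, 5] and [10, 16]
  Split: [5, 5] -> [5] and [5]
  Merge: [5] + [5] -> [5, 5]
  Split: [10, 16] -> [10] and [16]
  Merge: [10] + [16] -> [10, 16]
Merge: [5, 5] + [10, 16] -> [5, 5, 10, 16]

Final sorted array: [5, 5, 10, 16]

The merge sort proceeds by recursively splitting the array and merging sorted halves.
After all merges, the sorted array is [5, 5, 10, 16].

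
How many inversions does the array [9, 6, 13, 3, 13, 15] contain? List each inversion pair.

Finding inversions in [9, 6, 13, 3, 13, 15]:

(0, 1): arr[0]=9 > arr[1]=6
(0, 3): arr[0]=9 > arr[3]=3
(1, 3): arr[1]=6 > arr[3]=3
(2, 3): arr[2]=13 > arr[3]=3

Total inversions: 4

The array has 4 inversion(s): (0,1), (0,3), (1,3), (2,3). Each pair (i,j) satisfies i < j and arr[i] > arr[j].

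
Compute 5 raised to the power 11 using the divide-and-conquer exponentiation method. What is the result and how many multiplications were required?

Computing 5^11 by squaring (build up from 5^1; each line after the first costs one multiplication):

5^1 = 5
5^2 = (5^1)^2 = 5^2 = 25
5^4 = (5^2)^2 = 25^2 = 625
5^5 = 5 * 5^4 = 5 * 625 = 3125
5^10 = (5^5)^2 = 3125^2 = 9765625
5^11 = 5 * 5^10 = 5 * 9765625 = 48828125

Result: 48828125
Multiplications needed: 5 (5 lines after 5^1)

5^11 = 48828125. Using exponentiation by squaring, this requires 5 multiplications. The key idea: if the exponent is even, square the half-power; if odd, multiply by the base once.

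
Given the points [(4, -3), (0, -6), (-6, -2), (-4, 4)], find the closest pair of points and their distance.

Computing all pairwise distances among 4 points:

d((4, -3), (0, -6)) = 5.0 <-- minimum
d((4, -3), (-6, -2)) = 10.0499
d((4, -3), (-4, 4)) = 10.6301
d((0, -6), (-6, -2)) = 7.2111
d((0, -6), (-4, 4)) = 10.7703
d((-6, -2), (-4, 4)) = 6.3246

Closest pair: (4, -3) and (0, -6) with distance 5.0

The closest pair is (4, -3) and (0, -6) with Euclidean distance 5.0. For 4 points, brute-force pairwise comparison is shown above. For large n, the divide-and-conquer algorithm (sort by x, recurse on halves, check the dividing strip) achieves O(n log n).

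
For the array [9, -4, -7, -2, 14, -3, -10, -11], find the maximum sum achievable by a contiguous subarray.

Using Kadane's algorithm on [9, -4, -7, -2, 14, -3, -10, -11]:

Scanning through the array:
Position 1 (value -4): max_ending_here = 5, max_so_far = 9
Position 2 (value -7): max_ending_here = -2, max_so_far = 9
Position 3 (value -2): max_ending_here = -2, max_so_far = 9
Position 4 (value 14): max_ending_here = 14, max_so_far = 14
Position 5 (value -3): max_ending_here = 11, max_so_far = 14
Position 6 (value -10): max_ending_here = 1, max_so_far = 14
Position 7 (value -11): max_ending_here = -10, max_so_far = 14

Maximum subarray: [14]
Maximum sum: 14

The maximum subarray is [14] with sum 14. This subarray runs from index 4 to index 4.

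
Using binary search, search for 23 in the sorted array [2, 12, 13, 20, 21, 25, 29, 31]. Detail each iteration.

Binary search for 23 in [2, 12, 13, 20, 21, 25, 29, 31]:

lo=0, hi=7, mid=3, arr[mid]=20 -> 20 < 23, search right half
lo=4, hi=7, mid=5, arr[mid]=25 -> 25 > 23, search left half
lo=4, hi=4, mid=4, arr[mid]=21 -> 21 < 23, search right half
lo=5 > hi=4, target 23 not found

Binary search determines that 23 is not in the array after 3 comparisons. The search space was exhausted without finding the target.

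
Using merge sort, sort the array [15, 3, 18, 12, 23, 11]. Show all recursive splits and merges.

Merge sort trace:

Split: [15, 3, 18, 12, 23, 11] -> [15, 3, 18] and [12, 23, 11]
  Split: [15, 3, 18] -> [15] and [3, 18]
    Split: [3, 18] -> [3] and [18]
    Merge: [3] + [18] -> [3, 18]
  Merge: [15] + [3, 18] -> [3, 15, 18]
  Split: [12, 23, 11] -> [12] and [23, 11]
    Split: [23, 11] -> [23] and [11]
    Merge: [23] + [11] -> [11, 23]
  Merge: [12] + [11, 23] -> [11, 12, 23]
Merge: [3, 15, 18] + [11, 12, 23] -> [3, 11, 12, 15, 18, 23]

Final sorted array: [3, 11, 12, 15, 18, 23]

The merge sort proceeds by recursively splitting the array and merging sorted halves.
After all merges, the sorted array is [3, 11, 12, 15, 18, 23].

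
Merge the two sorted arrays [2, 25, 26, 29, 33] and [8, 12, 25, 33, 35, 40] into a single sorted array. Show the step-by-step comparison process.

Merging process:

Compare 2 vs 8: take 2 from left. Merged: [2]
Compare 25 vs 8: take 8 from right. Merged: [2, 8]
Compare 25 vs 12: take 12 from right. Merged: [2, 8, 12]
Compare 25 vs 25: take 25 from left. Merged: [2, 8, 12, 25]
Compare 26 vs 25: take 25 from right. Merged: [2, 8, 12, 25, 25]
Compare 26 vs 33: take 26 from left. Merged: [2, 8, 12, 25, 25, 26]
Compare 29 vs 33: take 29 from left. Merged: [2, 8, 12, 25, 25, 26, 29]
Compare 33 vs 33: take 33 from left. Merged: [2, 8, 12, 25, 25, 26, 29, 33]
Append remaining from right: [33, 35, 40]. Merged: [2, 8, 12, 25, 25, 26, 29, 33, 33, 35, 40]

Final merged array: [2, 8, 12, 25, 25, 26, 29, 33, 33, 35, 40]
Total comparisons: 8

The merged array is [2, 8, 12, 25, 25, 26, 29, 33, 33, 35, 40], requiring 8 comparisons. The merge step runs in O(n) time where n is the total number of elements.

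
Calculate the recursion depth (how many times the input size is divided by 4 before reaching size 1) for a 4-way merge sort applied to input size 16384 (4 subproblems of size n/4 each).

For divide and conquer with division factor 4:

Problem sizes at each level:
Level 0: 16384
Level 1: 4096
Level 2: 1024
Level 3: 256
Level 4: 64
Level 5: 16
Level 6: 4
Level 7: 1

The root is level 0 and the size-1 base case is level 7 (the tree spans levels 0 through 7, i.e. 8 levels counting the root), so the depth is the number of divisions: log_4(16384) = 7

The recursion tree depth is log_4(16384) = 7. At each level, the problem size is divided by 4, so it takes 7 divisions to reduce to a base case of size 1. The algorithm makes 4 recursive calls at each level.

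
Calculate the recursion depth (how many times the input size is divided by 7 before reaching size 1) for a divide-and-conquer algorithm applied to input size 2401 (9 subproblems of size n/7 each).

For divide and conquer with division factor 7:

Problem sizes at each level:
Level 0: 2401
Level 1: 343
Level 2: 49
Level 3: 7
Level 4: 1

The root is level 0 and the size-1 base case is level 4 (the tree spans levels 0 through 4, i.e. 5 levels counting the root), so the depth is the number of divisions: log_7(2401) = 4

The recursion tree depth is log_7(2401) = 4. At each level, the problem size is divided by 7, so it takes 4 divisions to reduce to a base case of size 1. The algorithm makes 9 recursive calls at each level.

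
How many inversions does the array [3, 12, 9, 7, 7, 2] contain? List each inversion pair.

Finding inversions in [3, 12, 9, 7, 7, 2]:

(0, 5): arr[0]=3 > arr[5]=2
(1, 2): arr[1]=12 > arr[2]=9
(1, 3): arr[1]=12 > arr[3]=7
(1, 4): arr[1]=12 > arr[4]=7
(1, 5): arr[1]=12 > arr[5]=2
(2, 3): arr[2]=9 > arr[3]=7
(2, 4): arr[2]=9 > arr[4]=7
(2, 5): arr[2]=9 > arr[5]=2
(3, 5): arr[3]=7 > arr[5]=2
(4, 5): arr[4]=7 > arr[5]=2

Total inversions: 10

The array has 10 inversion(s): (0,5), (1,2), (1,3), (1,4), (1,5), (2,3), (2,4), (2,5), (3,5), (4,5). Each pair (i,j) satisfies i < j and arr[i] > arr[j].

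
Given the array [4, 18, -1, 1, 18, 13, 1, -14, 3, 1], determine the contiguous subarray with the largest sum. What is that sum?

Using Kadane's algorithm on [4, 18, -1, 1, 18, 13, 1, -14, 3, 1]:

Scanning through the array:
Position 1 (value 18): max_ending_here = 22, max_so_far = 22
Position 2 (value -1): max_ending_here = 21, max_so_far = 22
Position 3 (value 1): max_ending_here = 22, max_so_far = 22
Position 4 (value 18): max_ending_here = 40, max_so_far = 40
Position 5 (value 13): max_ending_here = 53, max_so_far = 53
Position 6 (value 1): max_ending_here = 54, max_so_far = 54
Position 7 (value -14): max_ending_here = 40, max_so_far = 54
Position 8 (value 3): max_ending_here = 43, max_so_far = 54
Position 9 (value 1): max_ending_here = 44, max_so_far = 54

Maximum subarray: [4, 18, -1, 1, 18, 13, 1]
Maximum sum: 54

The maximum subarray is [4, 18, -1, 1, 18, 13, 1] with sum 54. This subarray runs from index 0 to index 6.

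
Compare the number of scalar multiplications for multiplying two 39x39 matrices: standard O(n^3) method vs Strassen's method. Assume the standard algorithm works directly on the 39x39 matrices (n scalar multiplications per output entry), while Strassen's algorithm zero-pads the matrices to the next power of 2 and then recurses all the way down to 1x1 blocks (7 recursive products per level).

Matrix multiplication for 39x39 matrices:

Strassen's algorithm requires power-of-2 dimensions. Pad 39x39 to 64x64 (next power of 2).

Standard algorithm: 39^3 = 59319 multiplications
Strassen's algorithm: 7^(log2(64)) = 7^6 = 117649 multiplications
Difference: 59319 - 117649 = -58330 (Strassen uses MORE here due to padding overhead — for small or just-over-power-of-2 n, padding can outweigh the per-level savings)

Standard: 59319 multiplications (39^3). Strassen: 117649 multiplications (7^6, after padding to 64x64). Strassen reduces 8 recursive multiplications to 7 at each level.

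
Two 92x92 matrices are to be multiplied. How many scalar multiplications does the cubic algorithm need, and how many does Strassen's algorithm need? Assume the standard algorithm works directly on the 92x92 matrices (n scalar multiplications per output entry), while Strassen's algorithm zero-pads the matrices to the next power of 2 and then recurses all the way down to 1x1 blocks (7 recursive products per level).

Matrix multiplication for 92x92 matrices:

Strassen's algorithm requires power-of-2 dimensions. Pad 92x92 to 128x128 (next power of 2).

Standard algorithm: 92^3 = 778688 multiplications
Strassen's algorithm: 7^(log2(128)) = 7^7 = 823543 multiplications
Difference: 778688 - 823543 = -44855 (Strassen uses MORE here due to padding overhead — for small or just-over-power-of-2 n, padding can outweigh the per-level savings)

Standard: 778688 multiplications (92^3). Strassen: 823543 multiplications (7^7, after padding to 128x128). Strassen reduces 8 recursive multiplications to 7 at each level.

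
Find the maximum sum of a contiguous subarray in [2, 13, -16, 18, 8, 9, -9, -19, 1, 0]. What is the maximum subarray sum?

Using Kadane's algorithm on [2, 13, -16, 18, 8, 9, -9, -19, 1, 0]:

Scanning through the array:
Position 1 (value 13): max_ending_here = 15, max_so_far = 15
Position 2 (value -16): max_ending_here = -1, max_so_far = 15
Position 3 (value 18): max_ending_here = 18, max_so_far = 18
Position 4 (value 8): max_ending_here = 26, max_so_far = 26
Position 5 (value 9): max_ending_here = 35, max_so_far = 35
Position 6 (value -9): max_ending_here = 26, max_so_far = 35
Position 7 (value -19): max_ending_here = 7, max_so_far = 35
Position 8 (value 1): max_ending_here = 8, max_so_far = 35
Position 9 (value 0): max_ending_here = 8, max_so_far = 35

Maximum subarray: [18, 8, 9]
Maximum sum: 35

The maximum subarray is [18, 8, 9] with sum 35. This subarray runs from index 3 to index 5.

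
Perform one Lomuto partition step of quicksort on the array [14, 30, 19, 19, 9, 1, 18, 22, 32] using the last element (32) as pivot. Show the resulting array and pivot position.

Lomuto partition with pivot = 32:

Initial array: [14, 30, 19, 19, 9, 1, 18, 22, 32]

arr[0]=14 <= 32: swap with position 0, array becomes [14, 30, 19, 19, 9, 1, 18, 22, 32]
arr[1]=30 <= 32: swap with position 1, array becomes [14, 30, 19, 19, 9, 1, 18, 22, 32]
arr[2]=19 <= 32: swap with position 2, array becomes [14, 30, 19, 19, 9, 1, 18, 22, 32]
arr[3]=19 <= 32: swap with position 3, array becomes [14, 30, 19, 19, 9, 1, 18, 22, 32]
arr[4]=9 <= 32: swap with position 4, array becomes [14, 30, 19, 19, 9, 1, 18, 22, 32]
arr[5]=1 <= 32: swap with position 5, array becomes [14, 30, 19, 19, 9, 1, 18, 22, 32]
arr[6]=18 <= 32: swap with position 6, array becomes [14, 30, 19, 19, 9, 1, 18, 22, 32]
arr[7]=22 <= 32: swap with position 7, array becomes [14, 30, 19, 19, 9, 1, 18, 22, 32]

Place pivot at position 8: [14, 30, 19, 19, 9, 1, 18, 22, 32]
Pivot position: 8

After partitioning with pivot 32, the array becomes [14, 30, 19, 19, 9, 1, 18, 22, 32]. The pivot is placed at index 8. All elements to the left of the pivot are <= 32, and all elements to the right are > 32.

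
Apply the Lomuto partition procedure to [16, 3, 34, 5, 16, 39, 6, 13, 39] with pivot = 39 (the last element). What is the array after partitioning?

Lomuto partition with pivot = 39:

Initial array: [16, 3, 34, 5, 16, 39, 6, 13, 39]

arr[0]=16 <= 39: swap with position 0, array becomes [16, 3, 34, 5, 16, 39, 6, 13, 39]
arr[1]=3 <= 39: swap with position 1, array becomes [16, 3, 34, 5, 16, 39, 6, 13, 39]
arr[2]=34 <= 39: swap with position 2, array becomes [16, 3, 34, 5, 16, 39, 6, 13, 39]
arr[3]=5 <= 39: swap with position 3, array becomes [16, 3, 34, 5, 16, 39, 6, 13, 39]
arr[4]=16 <= 39: swap with position 4, array becomes [16, 3, 34, 5, 16, 39, 6, 13, 39]
arr[5]=39 <= 39: swap with position 5, array becomes [16, 3, 34, 5, 16, 39, 6, 13, 39]
arr[6]=6 <= 39: swap with position 6, array becomes [16, 3, 34, 5, 16, 39, 6, 13, 39]
arr[7]=13 <= 39: swap with position 7, array becomes [16, 3, 34, 5, 16, 39, 6, 13, 39]

Place pivot at position 8: [16, 3, 34, 5, 16, 39, 6, 13, 39]
Pivot position: 8

After partitioning with pivot 39, the array becomes [16, 3, 34, 5, 16, 39, 6, 13, 39]. The pivot is placed at index 8. All elements to the left of the pivot are <= 39, and all elements to the right are > 39.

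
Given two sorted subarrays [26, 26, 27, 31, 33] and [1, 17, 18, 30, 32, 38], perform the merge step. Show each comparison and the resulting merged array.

Merging process:

Compare 26 vs 1: take 1 from right. Merged: [1]
Compare 26 vs 17: take 17 from right. Merged: [1, 17]
Compare 26 vs 18: take 18 from right. Merged: [1, 17, 18]
Compare 26 vs 30: take 26 from left. Merged: [1, 17, 18, 26]
Compare 26 vs 30: take 26 from left. Merged: [1, 17, 18, 26, 26]
Compare 27 vs 30: take 27 from left. Merged: [1, 17, 18, 26, 26, 27]
Compare 31 vs 30: take 30 from right. Merged: [1, 17, 18, 26, 26, 27, 30]
Compare 31 vs 32: take 31 from left. Merged: [1, 17, 18, 26, 26, 27, 30, 31]
Compare 33 vs 32: take 32 from right. Merged: [1, 17, 18, 26, 26, 27, 30, 31, 32]
Compare 33 vs 38: take 33 from left. Merged: [1, 17, 18, 26, 26, 27, 30, 31, 32, 33]
Append remaining from right: [38]. Merged: [1, 17, 18, 26, 26, 27, 30, 31, 32, 33, 38]

Final merged array: [1, 17, 18, 26, 26, 27, 30, 31, 32, 33, 38]
Total comparisons: 10

The merged array is [1, 17, 18, 26, 26, 27, 30, 31, 32, 33, 38], requiring 10 comparisons. The merge step runs in O(n) time where n is the total number of elements.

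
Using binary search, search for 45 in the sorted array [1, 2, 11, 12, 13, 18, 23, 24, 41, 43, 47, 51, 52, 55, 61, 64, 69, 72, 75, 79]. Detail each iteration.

Binary search for 45 in [1, 2, 11, 12, 13, 18, 23, 24, 41, 43, 47, 51, 52, 55, 61, 64, 69, 72, 75, 79]:

lo=0, hi=19, mid=9, arr[mid]=43 -> 43 < 45, search right half
lo=10, hi=19, mid=14, arr[mid]=61 -> 61 > 45, search left half
lo=10, hi=13, mid=11, arr[mid]=51 -> 51 > 45, search left half
lo=10, hi=10, mid=10, arr[mid]=47 -> 47 > 45, search left half
lo=10 > hi=9, target 45 not found

Binary search determines that 45 is not in the array after 4 comparisons. The search space was exhausted without finding the target.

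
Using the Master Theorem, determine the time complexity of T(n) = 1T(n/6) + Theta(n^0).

Master Theorem for T(n) = 1T(n/6) + O(n^0):

a = 1, b = 6, c = 0
log_b(a) = log_6(1) = 0.0000

Case 2: c = 0 = log_6(1) = 0.0000
T(n) = O(n^0 log n) = O(log n)

For T(n) = 1T(n/6) + O(n^0): log_6(1) = 0.0000. This is Case 2 of the Master Theorem (c = log_b(a), equal work at all levels), giving O(log n).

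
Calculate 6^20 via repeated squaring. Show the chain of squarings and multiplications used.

Computing 6^20 by squaring (build up from 6^1; each line after the first costs one multiplication):

6^1 = 6
6^2 = (6^1)^2 = 6^2 = 36
6^4 = (6^2)^2 = 36^2 = 1296
6^5 = 6 * 6^4 = 6 * 1296 = 7776
6^10 = (6^5)^2 = 7776^2 = 60466176
6^20 = (6^10)^2 = 60466176^2 = 3656158440062976

Result: 3656158440062976
Multiplications needed: 5 (5 lines after 6^1)

6^20 = 3656158440062976. Using exponentiation by squaring, this requires 5 multiplications. The key idea: if the exponent is even, square the half-power; if odd, multiply by the base once.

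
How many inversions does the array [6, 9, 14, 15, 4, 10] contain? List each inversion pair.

Finding inversions in [6, 9, 14, 15, 4, 10]:

(0, 4): arr[0]=6 > arr[4]=4
(1, 4): arr[1]=9 > arr[4]=4
(2, 4): arr[2]=14 > arr[4]=4
(2, 5): arr[2]=14 > arr[5]=10
(3, 4): arr[3]=15 > arr[4]=4
(3, 5): arr[3]=15 > arr[5]=10

Total inversions: 6

The array has 6 inversion(s): (0,4), (1,4), (2,4), (2,5), (3,4), (3,5). Each pair (i,j) satisfies i < j and arr[i] > arr[j].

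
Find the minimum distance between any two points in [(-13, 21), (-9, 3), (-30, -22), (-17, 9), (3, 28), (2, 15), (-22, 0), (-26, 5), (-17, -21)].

Computing all pairwise distances among 9 points:

d((-13, 21), (-9, 3)) = 18.4391
d((-13, 21), (-30, -22)) = 46.2385
d((-13, 21), (-17, 9)) = 12.6491
d((-13, 21), (3, 28)) = 17.4642
d((-13, 21), (2, 15)) = 16.1555
d((-13, 21), (-22, 0)) = 22.8473
d((-13, 21), (-26, 5)) = 20.6155
d((-13, 21), (-17, -21)) = 42.19
d((-9, 3), (-30, -22)) = 32.6497
d((-9, 3), (-17, 9)) = 10.0
d((-9, 3), (3, 28)) = 27.7308
d((-9, 3), (2, 15)) = 16.2788
d((-9, 3), (-22, 0)) = 13.3417
d((-9, 3), (-26, 5)) = 17.1172
d((-9, 3), (-17, -21)) = 25.2982
d((-30, -22), (-17, 9)) = 33.6155
d((-30, -22), (3, 28)) = 59.9083
d((-30, -22), (2, 15)) = 48.9183
d((-30, -22), (-22, 0)) = 23.4094
d((-30, -22), (-26, 5)) = 27.2947
d((-30, -22), (-17, -21)) = 13.0384
d((-17, 9), (3, 28)) = 27.5862
d((-17, 9), (2, 15)) = 19.9249
d((-17, 9), (-22, 0)) = 10.2956
d((-17, 9), (-26, 5)) = 9.8489
d((-17, 9), (-17, -21)) = 30.0
d((3, 28), (2, 15)) = 13.0384
d((3, 28), (-22, 0)) = 37.5366
d((3, 28), (-26, 5)) = 37.0135
d((3, 28), (-17, -21)) = 52.9245
d((2, 15), (-22, 0)) = 28.3019
d((2, 15), (-26, 5)) = 29.7321
d((2, 15), (-17, -21)) = 40.7063
d((-22, 0), (-26, 5)) = 6.4031 <-- minimum
d((-22, 0), (-17, -21)) = 21.587
d((-26, 5), (-17, -21)) = 27.5136

Closest pair: (-22, 0) and (-26, 5) with distance 6.4031

The closest pair is (-22, 0) and (-26, 5) with Euclidean distance 6.4031. For 9 points, brute-force pairwise comparison is shown above. For large n, the divide-and-conquer algorithm (sort by x, recurse on halves, check the dividing strip) achieves O(n log n).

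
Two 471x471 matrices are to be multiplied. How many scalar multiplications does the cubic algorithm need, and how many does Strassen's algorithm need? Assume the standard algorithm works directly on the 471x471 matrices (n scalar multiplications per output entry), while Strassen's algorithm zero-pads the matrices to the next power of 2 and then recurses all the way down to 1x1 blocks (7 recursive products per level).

Matrix multiplication for 471x471 matrices:

Strassen's algorithm requires power-of-2 dimensions. Pad 471x471 to 512x512 (next power of 2).

Standard algorithm: 471^3 = 104487111 multiplications
Strassen's algorithm: 7^(log2(512)) = 7^9 = 40353607 multiplications
Savings: 104487111 - 40353607 = 64133504 multiplications

Standard: 104487111 multiplications (471^3). Strassen: 40353607 multiplications (7^9, after padding to 512x512). Strassen reduces 8 recursive multiplications to 7 at each level.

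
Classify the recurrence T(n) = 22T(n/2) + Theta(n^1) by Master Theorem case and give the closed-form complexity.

Master Theorem for T(n) = 22T(n/2) + O(n^1):

a = 22, b = 2, c = 1
log_b(a) = log_2(22) = 4.4594

Case 1: c = 1 < log_2(22) = 4.4594
T(n) = O(n^(log_2 22))

For T(n) = 22T(n/2) + O(n^1): log_2(22) = 4.4594. This is Case 1 of the Master Theorem (c < log_b(a), work dominated by leaves), giving O(n^(log_2 22)).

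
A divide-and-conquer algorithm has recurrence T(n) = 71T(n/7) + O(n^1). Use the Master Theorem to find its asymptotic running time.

Master Theorem for T(n) = 71T(n/7) + O(n^1):

a = 71, b = 7, c = 1
log_b(a) = log_7(71) = 2.1906

Case 1: c = 1 < log_7(71) = 2.1906
T(n) = O(n^(log_7 71))

For T(n) = 71T(n/7) + O(n^1): log_7(71) = 2.1906. This is Case 1 of the Master Theorem (c < log_b(a), work dominated by leaves), giving O(n^(log_7 71)).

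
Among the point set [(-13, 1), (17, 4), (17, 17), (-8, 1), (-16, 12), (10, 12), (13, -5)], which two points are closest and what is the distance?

Computing all pairwise distances among 7 points:

d((-13, 1), (17, 4)) = 30.1496
d((-13, 1), (17, 17)) = 34.0
d((-13, 1), (-8, 1)) = 5.0 <-- minimum
d((-13, 1), (-16, 12)) = 11.4018
d((-13, 1), (10, 12)) = 25.4951
d((-13, 1), (13, -5)) = 26.6833
d((17, 4), (17, 17)) = 13.0
d((17, 4), (-8, 1)) = 25.1794
d((17, 4), (-16, 12)) = 33.9559
d((17, 4), (10, 12)) = 10.6301
d((17, 4), (13, -5)) = 9.8489
d((17, 17), (-8, 1)) = 29.6816
d((17, 17), (-16, 12)) = 33.3766
d((17, 17), (10, 12)) = 8.6023
d((17, 17), (13, -5)) = 22.3607
d((-8, 1), (-16, 12)) = 13.6015
d((-8, 1), (10, 12)) = 21.095
d((-8, 1), (13, -5)) = 21.8403
d((-16, 12), (10, 12)) = 26.0
d((-16, 12), (13, -5)) = 33.6155
d((10, 12), (13, -5)) = 17.2627

Closest pair: (-13, 1) and (-8, 1) with distance 5.0

The closest pair is (-13, 1) and (-8, 1) with Euclidean distance 5.0. For 7 points, brute-force pairwise comparison is shown above. For large n, the divide-and-conquer algorithm (sort by x, recurse on halves, check the dividing strip) achieves O(n log n).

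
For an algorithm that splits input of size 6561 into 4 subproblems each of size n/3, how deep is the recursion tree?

For divide and conquer with division factor 3:

Problem sizes at each level:
Level 0: 6561
Level 1: 2187
Level 2: 729
Level 3: 243
Level 4: 81
Level 5: 27
Level 6: 9
Level 7: 3
Level 8: 1

The root is level 0 and the size-1 base case is level 8 (the tree spans levels 0 through 8, i.e. 9 levels counting the root), so the depth is the number of divisions: log_3(6561) = 8

The recursion tree depth is log_3(6561) = 8. At each level, the problem size is divided by 3, so it takes 8 divisions to reduce to a base case of size 1. The algorithm makes 4 recursive calls at each level.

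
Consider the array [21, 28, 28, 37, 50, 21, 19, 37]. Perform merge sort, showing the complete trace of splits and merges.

Merge sort trace:

Split: [21, 28, 28, 37, 50, 21, 19, 37] -> [21, 28, 28, 37] and [50, 21, 19, 37]
  Split: [21, 28, 28, 37] -> [21, 28] and [28, 37]
    Split: [21, 28] -> [21] and [28]
    Merge: [21] + [28] -> [21, 28]
    Split: [28, 37] -> [28] and [37]
    Merge: [28] + [37] -> [28, 37]
  Merge: [21, 28] + [28, 37] -> [21, 28, 28, 37]
  Split: [50, 21, 19, 37] -> [50, 21] and [19, 37]
    Split: [50, 21] -> [50] and [21]
    Merge: [50] + [21] -> [21, 50]
    Split: [19, 37] -> [19] and [37]
    Merge: [19] + [37] -> [19, 37]
  Merge: [21, 50] + [19, 37] -> [19, 21, 37, 50]
Merge: [21, 28, 28, 37] + [19, 21, 37, 50] -> [19, 21, 21, 28, 28, 37, 37, 50]

Final sorted array: [19, 21, 21, 28, 28, 37, 37, 50]

The merge sort proceeds by recursively splitting the array and merging sorted halves.
After all merges, the sorted array is [19, 21, 21, 28, 28, 37, 37, 50].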